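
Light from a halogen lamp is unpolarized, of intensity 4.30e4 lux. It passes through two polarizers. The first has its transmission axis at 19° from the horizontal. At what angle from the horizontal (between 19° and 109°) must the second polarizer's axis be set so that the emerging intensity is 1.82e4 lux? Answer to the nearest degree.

Unpolarized light through the first polarizer → I₁ = ½ I₀, now polarized at 19°.
Target fraction: 1.82e4 / 4.30e4 lux = 0.4233 of I₀.
Need I₂/I₀ = 0.4233, so cos²(θ − 19°) = 0.4233 / 0.5 = 0.8465.
θ − 19° = arccos(√0.8465) = 23.1°, giving θ ≈ 19 + 23.1 = 42.1°.

θ ≈ 42°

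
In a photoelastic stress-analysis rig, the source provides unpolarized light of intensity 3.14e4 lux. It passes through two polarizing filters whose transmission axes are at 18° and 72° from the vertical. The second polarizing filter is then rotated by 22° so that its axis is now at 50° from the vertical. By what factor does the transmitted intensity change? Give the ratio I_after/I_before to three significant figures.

I_new/I_old ≈ 2.08

Before rotation:
Unpolarized light through the first polarizer → I₁ = ½ I₀, now polarized at 18°.
I₂ = I₁ cos²(72° − 18°) = 0.5 I₀ · cos²(54°) = 0.1727 I₀.
After rotation:
Unpolarized light through the first polarizer → I₁ = ½ I₀, now polarized at 18°.
I₂ = I₁ cos²(50° − 18°) = 0.5 I₀ · cos²(32°) = 0.3596 I₀.
Ratio = 0.3596 / 0.1727 = 2.082.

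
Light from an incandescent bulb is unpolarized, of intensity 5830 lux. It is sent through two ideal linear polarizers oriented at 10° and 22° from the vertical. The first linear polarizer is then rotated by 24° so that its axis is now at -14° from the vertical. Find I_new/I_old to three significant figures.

Before rotation:
Unpolarized light through the first polarizer → I₁ = ½ I₀, now polarized at 10°.
I₂ = I₁ cos²(22° − 10°) = 0.5 I₀ · cos²(12°) = 0.4784 I₀.
After rotation:
Unpolarized light through the first polarizer → I₁ = ½ I₀, now polarized at -14°.
I₂ = I₁ cos²(22° + 14°) = 0.5 I₀ · cos²(36°) = 0.3273 I₀.
Ratio = 0.3273 / 0.4784 = 0.6841.

I_new/I_old ≈ 0.684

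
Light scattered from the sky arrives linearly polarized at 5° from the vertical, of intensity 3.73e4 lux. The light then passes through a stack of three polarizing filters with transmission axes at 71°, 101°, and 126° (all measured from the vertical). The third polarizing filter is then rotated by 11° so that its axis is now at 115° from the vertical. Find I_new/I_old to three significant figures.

I_new/I_old ≈ 1.15

Before rotation:
By Malus's law, I₁ = I₀ cos²(71° − 5°) = I₀ cos²(66°) = 0.1654 I₀.
I₂ = I₁ cos²(101° − 71°) = 0.1654 I₀ · cos²(30°) = 0.1241 I₀.
I₃ = I₂ cos²(126° − 101°) = 0.1241 I₀ · cos²(25°) = 0.1019 I₀.
After rotation:
I₁ = I₀ cos²(71° − 5°) = I₀ cos²(66°) = 0.1654 I₀.
I₂ = I₁ cos²(101° − 71°) = 0.1654 I₀ · cos²(30°) = 0.1241 I₀.
I₃ = I₂ cos²(115° − 101°) = 0.1241 I₀ · cos²(14°) = 0.1168 I₀.
Ratio = 0.1168 / 0.1019 = 1.146.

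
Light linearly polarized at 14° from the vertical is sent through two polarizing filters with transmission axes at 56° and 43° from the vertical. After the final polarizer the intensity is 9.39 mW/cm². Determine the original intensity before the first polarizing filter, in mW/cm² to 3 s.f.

I₀ ≈ 17.9 mW/cm²

By Malus's law, I₁ = I₀ cos²(56° − 14°) = I₀ cos²(42°) = 0.5523 I₀.
I₂ = I₁ cos²(43° − 56°) = 0.5523 I₀ · cos²(13°) = 0.5243 I₀.
So 9.39 mW/cm² = 0.5243 I₀, giving I₀ = 9.39/0.5243 = 17.91 mW/cm².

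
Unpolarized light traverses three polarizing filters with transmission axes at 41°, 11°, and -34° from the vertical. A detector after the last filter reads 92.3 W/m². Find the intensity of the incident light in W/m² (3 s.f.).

I₀ ≈ 492 W/m²

Unpolarized light through the first polarizer → I₁ = ½ I₀, now polarized at 41°.
I₂ = I₁ cos²(11° − 41°) = 0.5 I₀ · cos²(30°) = 0.375 I₀.
I₃ = I₂ cos²(-34° − 11°) = 0.375 I₀ · cos²(45°) = 0.1875 I₀.
So 92.3 W/m² = 0.1875 I₀, giving I₀ = 92.3/0.1875 = 492.3 W/m².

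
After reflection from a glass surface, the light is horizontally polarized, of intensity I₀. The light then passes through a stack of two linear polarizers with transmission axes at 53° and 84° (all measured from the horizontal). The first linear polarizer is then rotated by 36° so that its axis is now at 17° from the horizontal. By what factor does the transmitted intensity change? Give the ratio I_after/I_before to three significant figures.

I_new/I_old ≈ 0.525

Before rotation:
I₁ = I₀ cos²(53° − 0°) = I₀ cos²(53°) = 0.3622 I₀.
I₂ = I₁ cos²(84° − 53°) = 0.3622 I₀ · cos²(31°) = 0.2661 I₀.
After rotation:
I₁ = I₀ cos²(17° − 0°) = I₀ cos²(17°) = 0.9145 I₀.
I₂ = I₁ cos²(84° − 17°) = 0.9145 I₀ · cos²(67°) = 0.1396 I₀.
Ratio = 0.1396 / 0.2661 = 0.5247.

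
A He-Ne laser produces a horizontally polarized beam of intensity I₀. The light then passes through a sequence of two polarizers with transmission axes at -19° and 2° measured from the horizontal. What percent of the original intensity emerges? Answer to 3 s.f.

≈ 77.9%

By Malus's law, I₁ = I₀ cos²(-19° − 0°) = I₀ cos²(19°) = 0.894 I₀.
I₂ = I₁ cos²(2° + 19°) = 0.894 I₀ · cos²(21°) = 0.7792 I₀.
That is 77.92% of the incident intensity.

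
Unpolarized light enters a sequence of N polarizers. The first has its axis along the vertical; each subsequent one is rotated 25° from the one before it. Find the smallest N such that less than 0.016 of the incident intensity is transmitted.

N = 19

First polarizer halves the unpolarized light: factor 1/2.
Each further stage multiplies by cos²(25°) = 0.8214.
After N polarizers: T = 0.5·0.8214^(N−1). Require T < 0.016 ⇒ N−1 > ln(0.016/0.5)/ln(0.8214) = 17.49, so N−1 ≥ 18 and N = 19.
Check: N=19 gives T = 0.01448 < 0.016; N=18 gives T = 0.01763.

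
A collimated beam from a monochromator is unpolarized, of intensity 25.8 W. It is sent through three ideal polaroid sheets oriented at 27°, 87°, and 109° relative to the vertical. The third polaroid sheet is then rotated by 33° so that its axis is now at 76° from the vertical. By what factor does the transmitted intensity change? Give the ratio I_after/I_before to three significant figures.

I_new/I_old ≈ 1.12

Before rotation:
Unpolarized light through the first polarizer → I₁ = ½ I₀, now polarized at 27°.
I₂ = I₁ cos²(87° − 27°) = 0.5 I₀ · cos²(60°) = 0.125 I₀.
I₃ = I₂ cos²(109° − 87°) = 0.125 I₀ · cos²(22°) = 0.1075 I₀.
After rotation:
Unpolarized light through the first polarizer → I₁ = ½ I₀, now polarized at 27°.
I₂ = I₁ cos²(87° − 27°) = 0.5 I₀ · cos²(60°) = 0.125 I₀.
I₃ = I₂ cos²(76° − 87°) = 0.125 I₀ · cos²(11°) = 0.1204 I₀.
Ratio = 0.1204 / 0.1075 = 1.121.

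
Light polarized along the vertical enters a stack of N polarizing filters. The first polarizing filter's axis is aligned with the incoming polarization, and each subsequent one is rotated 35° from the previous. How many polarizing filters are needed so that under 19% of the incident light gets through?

N = 6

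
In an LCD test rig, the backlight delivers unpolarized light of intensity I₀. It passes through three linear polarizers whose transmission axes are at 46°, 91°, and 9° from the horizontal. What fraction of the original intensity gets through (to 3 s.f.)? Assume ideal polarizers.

≈ 0.00484 I₀

Unpolarized light through the first polarizer → I₁ = ½ I₀, now polarized at 46°.
I₂ = I₁ cos²(91° − 46°) = 0.5 I₀ · cos²(45°) = 0.25 I₀.
I₃ = I₂ cos²(9° − 91°) = 0.25 I₀ · cos²(82°) = 0.004842 I₀.
Transmitted fraction = 0.004842.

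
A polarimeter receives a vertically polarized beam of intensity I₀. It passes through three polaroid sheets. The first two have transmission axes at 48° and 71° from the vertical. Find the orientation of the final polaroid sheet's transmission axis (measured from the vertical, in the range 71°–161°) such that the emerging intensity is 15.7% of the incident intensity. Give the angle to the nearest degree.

θ ≈ 121°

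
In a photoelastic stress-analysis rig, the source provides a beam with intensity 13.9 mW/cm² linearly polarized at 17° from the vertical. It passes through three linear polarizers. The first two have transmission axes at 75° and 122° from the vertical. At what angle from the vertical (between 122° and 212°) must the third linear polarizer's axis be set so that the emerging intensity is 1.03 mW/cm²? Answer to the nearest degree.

θ ≈ 163°

I₁ = I₀ cos²(75° − 17°) = I₀ cos²(58°) = 0.2808 I₀.
I₂ = I₁ cos²(122° − 75°) = 0.2808 I₀ · cos²(47°) = 0.1306 I₀.
Target fraction: 1.03 / 13.9 mW/cm² = 0.0741 of I₀.
Need I₃/I₀ = 0.0741, so cos²(θ − 122°) = 0.0741 / 0.1306 = 0.5673.
θ − 122° = arccos(√0.5673) = 41.1°, giving θ ≈ 122 + 41.1 = 163.1°.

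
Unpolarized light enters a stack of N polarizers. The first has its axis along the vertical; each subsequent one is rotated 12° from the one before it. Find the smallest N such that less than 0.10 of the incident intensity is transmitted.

First polarizer halves the unpolarized light: factor 1/2.
Each further stage multiplies by cos²(12°) = 0.9568.
After N polarizers: T = 0.5·0.9568^(N−1). Require T < 0.10 ⇒ N−1 > ln(0.10/0.5)/ln(0.9568) = 36.42, so N−1 ≥ 37 and N = 38.
Check: N=38 gives T = 0.09748 < 0.10; N=37 gives T = 0.1019.

N = 38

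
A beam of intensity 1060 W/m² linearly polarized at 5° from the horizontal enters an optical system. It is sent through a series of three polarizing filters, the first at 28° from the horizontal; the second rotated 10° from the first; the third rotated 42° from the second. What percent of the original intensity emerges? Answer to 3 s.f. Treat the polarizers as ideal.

I₁ = 1060 W/m² · cos²(23°) = 898.2 W/m².
I₂ = I₁ · cos²(10°) = 898.2 · 0.9698 = 871.1 W/m².
I₃ = I₂ · cos²(42°) = 871.1 · 0.5523 = 481.1 W/m².
That is 45.38% of the incident intensity.

≈ 45.4%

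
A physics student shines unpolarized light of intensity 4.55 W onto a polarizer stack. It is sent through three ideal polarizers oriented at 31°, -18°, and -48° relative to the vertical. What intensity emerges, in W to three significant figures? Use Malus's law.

I ≈ 0.734 W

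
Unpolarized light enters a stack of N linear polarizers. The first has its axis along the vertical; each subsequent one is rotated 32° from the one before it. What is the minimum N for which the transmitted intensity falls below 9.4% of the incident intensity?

N = 7

First polarizer halves the unpolarized light: factor 1/2.
Each further stage multiplies by cos²(32°) = 0.7192.
After N polarizers: T = 0.5·0.7192^(N−1). Require T < 0.094 ⇒ N−1 > ln(0.094/0.5)/ln(0.7192) = 5.07, so N−1 ≥ 6 and N = 7.
Check: N=7 gives T = 0.06919 < 0.094; N=6 gives T = 0.0962.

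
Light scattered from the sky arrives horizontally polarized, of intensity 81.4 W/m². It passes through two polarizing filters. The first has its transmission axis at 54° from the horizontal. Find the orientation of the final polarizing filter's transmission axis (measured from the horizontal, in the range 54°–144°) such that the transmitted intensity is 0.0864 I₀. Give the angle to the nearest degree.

θ ≈ 114°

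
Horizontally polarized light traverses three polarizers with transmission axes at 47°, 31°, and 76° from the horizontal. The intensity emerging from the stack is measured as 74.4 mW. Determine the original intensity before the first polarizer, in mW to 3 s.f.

I₀ ≈ 346 mW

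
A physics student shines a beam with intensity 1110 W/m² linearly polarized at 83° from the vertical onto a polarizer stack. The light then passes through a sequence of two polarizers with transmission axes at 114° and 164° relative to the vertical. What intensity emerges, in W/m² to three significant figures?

I₁ = 1110 W/m² · cos²(31°) = 815.6 W/m².
I₂ = I₁ · cos²(50°) = 815.6 · 0.4132 = 337 W/m².

I ≈ 337 W/m²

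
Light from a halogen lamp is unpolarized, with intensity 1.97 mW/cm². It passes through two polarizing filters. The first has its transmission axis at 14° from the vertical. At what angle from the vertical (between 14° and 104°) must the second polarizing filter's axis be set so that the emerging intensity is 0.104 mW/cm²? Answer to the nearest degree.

θ ≈ 85°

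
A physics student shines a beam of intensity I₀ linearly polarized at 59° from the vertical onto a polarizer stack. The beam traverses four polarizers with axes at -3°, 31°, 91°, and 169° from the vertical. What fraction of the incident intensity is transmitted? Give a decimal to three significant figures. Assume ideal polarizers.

≈ 0.00164 I₀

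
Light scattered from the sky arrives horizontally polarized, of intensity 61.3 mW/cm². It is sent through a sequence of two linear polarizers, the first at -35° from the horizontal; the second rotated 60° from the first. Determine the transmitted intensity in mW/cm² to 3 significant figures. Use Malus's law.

I ≈ 10.3 mW/cm²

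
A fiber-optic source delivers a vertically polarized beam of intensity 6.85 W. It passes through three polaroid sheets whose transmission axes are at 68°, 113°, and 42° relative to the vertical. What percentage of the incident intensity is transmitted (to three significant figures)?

I₁ = 6.85 W · cos²(68°) = 0.9613 W.
I₂ = I₁ · cos²(45°) = 0.9613 · 0.5 = 0.4806 W.
I₃ = I₂ · cos²(71°) = 0.4806 · 0.106 = 0.05094 W.
That is 0.7437% of the incident intensity.

≈ 0.744%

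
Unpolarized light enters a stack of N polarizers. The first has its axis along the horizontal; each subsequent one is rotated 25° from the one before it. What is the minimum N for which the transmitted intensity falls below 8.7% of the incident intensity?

First polarizer halves the unpolarized light: factor 1/2.
Each further stage multiplies by cos²(25°) = 0.8214.
After N polarizers: T = 0.5·0.8214^(N−1). Require T < 0.087 ⇒ N−1 > ln(0.087/0.5)/ln(0.8214) = 8.89, so N−1 ≥ 9 and N = 10.
Check: N=10 gives T = 0.0851 < 0.087; N=9 gives T = 0.1036.

N = 10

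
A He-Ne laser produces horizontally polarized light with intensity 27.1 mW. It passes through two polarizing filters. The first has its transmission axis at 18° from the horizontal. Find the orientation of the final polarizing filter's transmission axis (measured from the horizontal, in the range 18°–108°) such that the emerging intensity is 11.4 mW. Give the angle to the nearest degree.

I₁ = I₀ cos²(18° − 0°) = I₀ cos²(18°) = 0.9045 I₀.
Target fraction: 11.4 / 27.1 mW = 0.4207 of I₀.
Need I₂/I₀ = 0.4207, so cos²(θ − 18°) = 0.4207 / 0.9045 = 0.4651.
θ − 18° = arccos(√0.4651) = 47.0°, giving θ ≈ 18 + 47.0 = 65.0°.

θ ≈ 65°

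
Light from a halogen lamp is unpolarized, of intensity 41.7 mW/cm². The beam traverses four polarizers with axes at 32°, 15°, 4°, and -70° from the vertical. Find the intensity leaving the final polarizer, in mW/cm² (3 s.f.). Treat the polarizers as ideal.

I ≈ 1.40 mW/cm²

Unpolarized light through the first polarizer → I₁ = 41.7 mW/cm²/2 = 20.85 mW/cm², polarized at 32°.
I₂ = I₁ · cos²(17°) = 20.85 · 0.9145 = 19.07 mW/cm².
I₃ = I₂ · cos²(11°) = 19.07 · 0.9636 = 18.37 mW/cm².
I₄ = I₃ · cos²(74°) = 18.37 · 0.07598 = 1.396 mW/cm².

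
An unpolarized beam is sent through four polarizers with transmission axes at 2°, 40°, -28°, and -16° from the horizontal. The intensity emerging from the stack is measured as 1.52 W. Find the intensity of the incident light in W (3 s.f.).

Unpolarized light through the first polarizer → I₁ = ½ I₀, now polarized at 2°.
I₂ = I₁ cos²(40° − 2°) = 0.5 I₀ · cos²(38°) = 0.3105 I₀.
I₃ = I₂ cos²(-28° − 40°) = 0.3105 I₀ · cos²(68°) = 0.04357 I₀.
I₄ = I₃ cos²(-16° + 28°) = 0.04357 I₀ · cos²(12°) = 0.04169 I₀.
So 1.52 W = 0.04169 I₀, giving I₀ = 1.52/0.04169 = 36.46 W.

I₀ ≈ 36.5 W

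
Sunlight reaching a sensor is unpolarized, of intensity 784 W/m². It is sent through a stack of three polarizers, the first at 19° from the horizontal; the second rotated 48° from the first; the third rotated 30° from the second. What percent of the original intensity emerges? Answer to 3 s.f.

≈ 16.8%

Unpolarized light through the first polarizer → I₁ = 784 W/m²/2 = 392 W/m², polarized at 19°.
I₂ = I₁ · cos²(48°) = 392 · 0.4477 = 175.5 W/m².
I₃ = I₂ · cos²(30°) = 175.5 · 0.75 = 131.6 W/m².
That is 16.79% of the incident intensity.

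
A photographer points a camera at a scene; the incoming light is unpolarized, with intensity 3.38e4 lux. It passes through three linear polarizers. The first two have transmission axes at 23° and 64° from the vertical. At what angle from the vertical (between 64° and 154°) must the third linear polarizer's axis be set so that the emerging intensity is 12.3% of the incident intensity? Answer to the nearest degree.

Unpolarized light through the first polarizer → I₁ = ½ I₀, now polarized at 23°.
I₂ = I₁ cos²(64° − 23°) = 0.5 I₀ · cos²(41°) = 0.2848 I₀.
Need I₃/I₀ = 0.123, so cos²(θ − 64°) = 0.123 / 0.2848 = 0.4319.
θ − 64° = arccos(√0.4319) = 48.9°, giving θ ≈ 64 + 48.9 = 112.9°.

θ ≈ 113°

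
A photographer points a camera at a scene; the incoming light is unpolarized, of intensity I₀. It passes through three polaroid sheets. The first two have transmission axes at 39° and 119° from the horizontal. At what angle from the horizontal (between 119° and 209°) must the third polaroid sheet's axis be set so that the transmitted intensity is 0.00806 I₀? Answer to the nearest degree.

θ ≈ 162°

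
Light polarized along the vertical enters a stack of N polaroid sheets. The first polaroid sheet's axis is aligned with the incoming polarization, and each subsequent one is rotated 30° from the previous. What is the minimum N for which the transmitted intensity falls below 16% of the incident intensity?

N = 8

First polarizer is aligned with the polarization: full transmission.
Each further stage multiplies by cos²(30°) = 0.75.
After N polarizers: T = 0.75^(N−1). Require T < 0.16 ⇒ N−1 > ln(0.16)/ln(0.75) = 6.37, so N−1 ≥ 7 and N = 8.
Check: N=8 gives T = 0.1335 < 0.16; N=7 gives T = 0.178.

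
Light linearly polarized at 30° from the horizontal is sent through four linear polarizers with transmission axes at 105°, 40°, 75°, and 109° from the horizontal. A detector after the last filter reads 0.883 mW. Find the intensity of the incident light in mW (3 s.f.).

I₀ ≈ 160 mW

I₁ = I₀ cos²(105° − 30°) = I₀ cos²(75°) = 0.06699 I₀.
I₂ = I₁ cos²(40° − 105°) = 0.06699 I₀ · cos²(65°) = 0.01196 I₀.
I₃ = I₂ cos²(75° − 40°) = 0.01196 I₀ · cos²(35°) = 0.008028 I₀.
I₄ = I₃ cos²(109° − 75°) = 0.008028 I₀ · cos²(34°) = 0.005518 I₀.
So 0.883 mW = 0.005518 I₀, giving I₀ = 0.883/0.005518 = 160 mW.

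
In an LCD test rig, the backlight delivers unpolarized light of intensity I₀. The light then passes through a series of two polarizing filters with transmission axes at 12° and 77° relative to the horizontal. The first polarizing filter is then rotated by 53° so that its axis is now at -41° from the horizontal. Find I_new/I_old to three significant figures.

Before rotation:
Unpolarized light through the first polarizer → I₁ = ½ I₀, now polarized at 12°.
I₂ = I₁ cos²(77° − 12°) = 0.5 I₀ · cos²(65°) = 0.0893 I₀.
After rotation:
Unpolarized light through the first polarizer → I₁ = ½ I₀, now polarized at -41°.
Angle between axes 1 and 2: 62°. I₂ = 0.5 I₀ · cos²(62°) = 0.1102 I₀.
Ratio = 0.1102 / 0.0893 = 1.234.

I_new/I_old ≈ 1.23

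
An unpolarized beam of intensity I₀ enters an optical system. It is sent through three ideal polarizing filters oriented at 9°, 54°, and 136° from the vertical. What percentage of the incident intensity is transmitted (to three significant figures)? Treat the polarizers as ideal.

≈ 0.484%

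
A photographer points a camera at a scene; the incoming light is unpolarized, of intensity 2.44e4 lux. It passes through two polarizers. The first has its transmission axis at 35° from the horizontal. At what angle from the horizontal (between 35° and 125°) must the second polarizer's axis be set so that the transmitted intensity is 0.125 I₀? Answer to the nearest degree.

θ ≈ 95°

Unpolarized light through the first polarizer → I₁ = ½ I₀, now polarized at 35°.
Need I₂/I₀ = 0.125, so cos²(θ − 35°) = 0.125 / 0.5 = 0.25.
θ − 35° = arccos(√0.25) = 60.0°, giving θ ≈ 35 + 60.0 = 95.0°.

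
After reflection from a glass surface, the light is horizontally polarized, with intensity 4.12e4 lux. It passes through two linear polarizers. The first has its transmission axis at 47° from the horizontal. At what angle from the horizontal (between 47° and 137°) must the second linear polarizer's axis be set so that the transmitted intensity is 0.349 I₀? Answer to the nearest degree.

θ ≈ 77°

I₁ = I₀ cos²(47° − 0°) = I₀ cos²(47°) = 0.4651 I₀.
Need I₂/I₀ = 0.349, so cos²(θ − 47°) = 0.349 / 0.4651 = 0.7503.
θ − 47° = arccos(√0.7503) = 30.0°, giving θ ≈ 47 + 30.0 = 77.0°.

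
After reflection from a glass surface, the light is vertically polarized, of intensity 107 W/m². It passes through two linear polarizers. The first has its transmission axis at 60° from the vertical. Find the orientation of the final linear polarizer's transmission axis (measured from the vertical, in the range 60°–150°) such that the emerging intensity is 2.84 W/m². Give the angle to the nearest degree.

By Malus's law, I₁ = I₀ cos²(60° − 0°) = I₀ cos²(60°) = 0.25 I₀.
Target fraction: 2.84 / 107 W/m² = 0.02654 of I₀.
Need I₂/I₀ = 0.02654, so cos²(θ − 60°) = 0.02654 / 0.25 = 0.1062.
θ − 60° = arccos(√0.1062) = 71.0°, giving θ ≈ 60 + 71.0 = 131.0°.

θ ≈ 131°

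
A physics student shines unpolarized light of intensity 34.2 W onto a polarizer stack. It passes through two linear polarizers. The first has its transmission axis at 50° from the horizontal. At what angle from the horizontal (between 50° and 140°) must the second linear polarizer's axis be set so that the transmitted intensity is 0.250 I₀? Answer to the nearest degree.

θ ≈ 95°

Unpolarized light through the first polarizer → I₁ = ½ I₀, now polarized at 50°.
Need I₂/I₀ = 0.25, so cos²(θ − 50°) = 0.25 / 0.5 = 0.5.
θ − 50° = arccos(√0.5) = 45.0°, giving θ ≈ 50 + 45.0 = 95.0°.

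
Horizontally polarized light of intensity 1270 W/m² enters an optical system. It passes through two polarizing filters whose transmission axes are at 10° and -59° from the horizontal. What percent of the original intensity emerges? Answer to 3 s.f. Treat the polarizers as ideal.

≈ 12.5%

I₁ = 1270 W/m² · cos²(10°) = 1232 W/m².
I₂ = I₁ · cos²(69°) = 1232 · 0.1284 = 158.2 W/m².
That is 12.46% of the incident intensity.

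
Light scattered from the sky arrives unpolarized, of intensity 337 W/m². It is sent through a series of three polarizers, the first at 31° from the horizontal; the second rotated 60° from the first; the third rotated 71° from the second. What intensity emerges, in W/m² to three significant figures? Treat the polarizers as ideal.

I ≈ 4.47 W/m²

Unpolarized light through the first polarizer → I₁ = 337 W/m²/2 = 168.5 W/m², polarized at 31°.
I₂ = I₁ · cos²(60°) = 168.5 · 0.25 = 42.13 W/m².
I₃ = I₂ · cos²(71°) = 42.13 · 0.106 = 4.465 W/m².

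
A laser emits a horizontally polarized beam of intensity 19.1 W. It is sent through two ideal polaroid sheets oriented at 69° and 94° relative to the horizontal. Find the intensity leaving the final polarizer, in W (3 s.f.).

I ≈ 2.01 W

I₁ = 19.1 W · cos²(69°) = 2.453 W.
I₂ = I₁ · cos²(25°) = 2.453 · 0.8214 = 2.015 W.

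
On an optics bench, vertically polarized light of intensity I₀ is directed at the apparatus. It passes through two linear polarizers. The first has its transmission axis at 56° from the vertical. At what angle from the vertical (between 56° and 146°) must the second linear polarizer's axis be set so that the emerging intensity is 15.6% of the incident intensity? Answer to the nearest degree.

θ ≈ 101°

By Malus's law, I₁ = I₀ cos²(56° − 0°) = I₀ cos²(56°) = 0.3127 I₀.
Need I₂/I₀ = 0.156, so cos²(θ − 56°) = 0.156 / 0.3127 = 0.4989.
θ − 56° = arccos(√0.4989) = 45.1°, giving θ ≈ 56 + 45.1 = 101.1°.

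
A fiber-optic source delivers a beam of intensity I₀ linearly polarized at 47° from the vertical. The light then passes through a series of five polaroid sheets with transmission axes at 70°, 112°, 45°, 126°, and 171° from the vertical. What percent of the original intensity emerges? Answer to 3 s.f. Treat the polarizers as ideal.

By Malus's law, I₁ = I₀ cos²(70° − 47°) = I₀ cos²(23°) = 0.8473 I₀.
I₂ = I₁ cos²(112° − 70°) = 0.8473 I₀ · cos²(42°) = 0.4679 I₀.
I₃ = I₂ cos²(45° − 112°) = 0.4679 I₀ · cos²(67°) = 0.07144 I₀.
I₄ = I₃ cos²(126° − 45°) = 0.07144 I₀ · cos²(81°) = 0.001748 I₀.
I₅ = I₄ cos²(171° − 126°) = 0.001748 I₀ · cos²(45°) = 0.0008742 I₀.
That is 0.08742% of the incident intensity.

≈ 0.0874%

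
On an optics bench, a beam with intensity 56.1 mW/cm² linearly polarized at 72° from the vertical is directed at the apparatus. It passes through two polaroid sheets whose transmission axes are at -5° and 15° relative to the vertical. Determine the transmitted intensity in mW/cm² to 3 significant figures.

I ≈ 2.51 mW/cm²

I₁ = 56.1 mW/cm² · cos²(77°) = 2.839 mW/cm².
I₂ = I₁ · cos²(20°) = 2.839 · 0.883 = 2.507 mW/cm².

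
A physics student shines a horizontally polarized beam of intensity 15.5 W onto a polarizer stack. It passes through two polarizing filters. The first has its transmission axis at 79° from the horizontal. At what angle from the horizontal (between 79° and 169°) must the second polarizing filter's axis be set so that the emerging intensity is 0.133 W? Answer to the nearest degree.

θ ≈ 140°

I₁ = I₀ cos²(79° − 0°) = I₀ cos²(79°) = 0.03641 I₀.
Target fraction: 0.133 / 15.5 W = 0.008581 of I₀.
Need I₂/I₀ = 0.008581, so cos²(θ − 79°) = 0.008581 / 0.03641 = 0.2357.
θ − 79° = arccos(√0.2357) = 61.0°, giving θ ≈ 79 + 61.0 = 140.0°.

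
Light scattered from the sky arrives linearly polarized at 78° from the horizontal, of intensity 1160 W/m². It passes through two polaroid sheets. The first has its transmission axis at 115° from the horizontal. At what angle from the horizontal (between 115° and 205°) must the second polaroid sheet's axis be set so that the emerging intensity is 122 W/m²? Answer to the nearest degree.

θ ≈ 181°

I₁ = I₀ cos²(115° − 78°) = I₀ cos²(37°) = 0.6378 I₀.
Target fraction: 122 / 1160 W/m² = 0.1052 of I₀.
Need I₂/I₀ = 0.1052, so cos²(θ − 115°) = 0.1052 / 0.6378 = 0.1649.
θ − 115° = arccos(√0.1649) = 66.0°, giving θ ≈ 115 + 66.0 = 181.0°.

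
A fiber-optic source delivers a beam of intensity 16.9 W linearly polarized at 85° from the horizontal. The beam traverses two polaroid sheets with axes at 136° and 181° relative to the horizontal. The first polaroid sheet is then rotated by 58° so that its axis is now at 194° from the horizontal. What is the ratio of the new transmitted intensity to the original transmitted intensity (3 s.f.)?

Before rotation:
By Malus's law, I₁ = I₀ cos²(136° − 85°) = I₀ cos²(51°) = 0.396 I₀.
I₂ = I₁ cos²(181° − 136°) = 0.396 I₀ · cos²(45°) = 0.198 I₀.
After rotation:
I₁ = I₀ cos²(194° − 85°) = I₀ cos²(71°) = 0.106 I₀.
I₂ = I₁ cos²(181° − 194°) = 0.106 I₀ · cos²(13°) = 0.1006 I₀.
Ratio = 0.1006 / 0.198 = 0.5082.

I_new/I_old ≈ 0.508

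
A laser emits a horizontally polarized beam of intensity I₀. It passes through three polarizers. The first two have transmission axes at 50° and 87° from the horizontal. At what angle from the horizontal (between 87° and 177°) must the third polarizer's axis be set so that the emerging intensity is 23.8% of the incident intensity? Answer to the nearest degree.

I₁ = I₀ cos²(50° − 0°) = I₀ cos²(50°) = 0.4132 I₀.
I₂ = I₁ cos²(87° − 50°) = 0.4132 I₀ · cos²(37°) = 0.2635 I₀.
Need I₃/I₀ = 0.238, so cos²(θ − 87°) = 0.238 / 0.2635 = 0.9031.
θ − 87° = arccos(√0.9031) = 18.1°, giving θ ≈ 87 + 18.1 = 105.1°.

θ ≈ 105°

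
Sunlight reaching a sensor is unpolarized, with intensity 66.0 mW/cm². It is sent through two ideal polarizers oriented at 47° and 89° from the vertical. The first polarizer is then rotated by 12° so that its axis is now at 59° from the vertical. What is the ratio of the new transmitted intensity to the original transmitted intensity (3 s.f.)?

Before rotation:
Unpolarized light through the first polarizer → I₁ = ½ I₀, now polarized at 47°.
I₂ = I₁ cos²(89° − 47°) = 0.5 I₀ · cos²(42°) = 0.2761 I₀.
After rotation:
Unpolarized light through the first polarizer → I₁ = ½ I₀, now polarized at 59°.
I₂ = I₁ cos²(89° − 59°) = 0.5 I₀ · cos²(30°) = 0.375 I₀.
Ratio = 0.375 / 0.2761 = 1.358.

I_new/I_old ≈ 1.36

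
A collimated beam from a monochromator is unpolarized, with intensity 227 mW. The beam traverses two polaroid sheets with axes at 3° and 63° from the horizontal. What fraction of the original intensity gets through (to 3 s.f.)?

Unpolarized light through the first polarizer → I₁ = 227 mW/2 = 113.5 mW, polarized at 3°.
I₂ = I₁ · cos²(60°) = 113.5 · 0.25 = 28.38 mW.
Transmitted fraction = 0.125.

I/I₀ ≈ 0.125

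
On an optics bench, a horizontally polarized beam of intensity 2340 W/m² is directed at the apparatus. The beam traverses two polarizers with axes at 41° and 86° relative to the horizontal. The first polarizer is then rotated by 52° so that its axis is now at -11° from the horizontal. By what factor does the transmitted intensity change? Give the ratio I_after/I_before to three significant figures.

Before rotation:
By Malus's law, I₁ = I₀ cos²(41° − 0°) = I₀ cos²(41°) = 0.5696 I₀.
I₂ = I₁ cos²(86° − 41°) = 0.5696 I₀ · cos²(45°) = 0.2848 I₀.
After rotation:
I₁ = I₀ cos²(-11° − 0°) = I₀ cos²(11°) = 0.9636 I₀.
Angle between axes 1 and 2: 83°. I₂ = 0.9636 I₀ · cos²(83°) = 0.01431 I₀.
Ratio = 0.01431 / 0.2848 = 0.05025.

I_new/I_old ≈ 0.0503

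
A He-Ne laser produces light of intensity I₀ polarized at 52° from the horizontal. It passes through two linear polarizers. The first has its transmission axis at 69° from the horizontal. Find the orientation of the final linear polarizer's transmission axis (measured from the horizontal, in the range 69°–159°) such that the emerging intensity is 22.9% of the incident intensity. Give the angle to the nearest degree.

I₁ = I₀ cos²(69° − 52°) = I₀ cos²(17°) = 0.9145 I₀.
Need I₂/I₀ = 0.229, so cos²(θ − 69°) = 0.229 / 0.9145 = 0.2504.
θ − 69° = arccos(√0.2504) = 60.0°, giving θ ≈ 69 + 60.0 = 129.0°.

θ ≈ 129°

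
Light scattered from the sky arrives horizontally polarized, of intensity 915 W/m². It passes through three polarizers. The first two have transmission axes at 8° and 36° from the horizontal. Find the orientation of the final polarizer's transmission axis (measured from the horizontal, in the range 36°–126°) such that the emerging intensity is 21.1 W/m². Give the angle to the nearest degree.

θ ≈ 116°

I₁ = I₀ cos²(8° − 0°) = I₀ cos²(8°) = 0.9806 I₀.
I₂ = I₁ cos²(36° − 8°) = 0.9806 I₀ · cos²(28°) = 0.7645 I₀.
Target fraction: 21.1 / 915 W/m² = 0.02306 of I₀.
Need I₃/I₀ = 0.02306, so cos²(θ − 36°) = 0.02306 / 0.7645 = 0.03016.
θ − 36° = arccos(√0.03016) = 80.0°, giving θ ≈ 36 + 80.0 = 116.0°.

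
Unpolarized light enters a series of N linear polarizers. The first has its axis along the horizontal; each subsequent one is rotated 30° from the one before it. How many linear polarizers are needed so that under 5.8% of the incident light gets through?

First polarizer halves the unpolarized light: factor 1/2.
Each further stage multiplies by cos²(30°) = 0.75.
After N polarizers: T = 0.5·0.75^(N−1). Require T < 0.058 ⇒ N−1 > ln(0.058/0.5)/ln(0.75) = 7.49, so N−1 ≥ 8 and N = 9.
Check: N=9 gives T = 0.05006 < 0.058; N=8 gives T = 0.06674.

N = 9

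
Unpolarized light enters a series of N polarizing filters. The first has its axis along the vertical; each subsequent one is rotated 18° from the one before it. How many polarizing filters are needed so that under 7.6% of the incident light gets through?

First polarizer halves the unpolarized light: factor 1/2.
Each further stage multiplies by cos²(18°) = 0.9045.
After N polarizers: T = 0.5·0.9045^(N−1). Require T < 0.076 ⇒ N−1 > ln(0.076/0.5)/ln(0.9045) = 18.77, so N−1 ≥ 19 and N = 20.
Check: N=20 gives T = 0.07427 < 0.076; N=19 gives T = 0.08211.

N = 20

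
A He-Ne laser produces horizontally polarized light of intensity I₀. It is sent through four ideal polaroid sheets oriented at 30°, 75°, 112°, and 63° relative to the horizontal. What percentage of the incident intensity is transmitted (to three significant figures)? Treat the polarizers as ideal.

≈ 10.3%

I₁ = I₀ cos²(30° − 0°) = I₀ cos²(30°) = 0.75 I₀.
I₂ = I₁ cos²(75° − 30°) = 0.75 I₀ · cos²(45°) = 0.375 I₀.
I₃ = I₂ cos²(112° − 75°) = 0.375 I₀ · cos²(37°) = 0.2392 I₀.
I₄ = I₃ cos²(63° − 112°) = 0.2392 I₀ · cos²(49°) = 0.1029 I₀.
That is 10.29% of the incident intensity.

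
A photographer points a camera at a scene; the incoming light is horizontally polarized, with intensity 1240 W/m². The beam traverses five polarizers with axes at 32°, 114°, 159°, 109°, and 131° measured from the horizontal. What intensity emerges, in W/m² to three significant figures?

I ≈ 3.07 W/m²

I₁ = 1240 W/m² · cos²(32°) = 891.8 W/m².
I₂ = I₁ · cos²(82°) = 891.8 · 0.01937 = 17.27 W/m².
I₃ = I₂ · cos²(45°) = 17.27 · 0.5 = 8.637 W/m².
I₄ = I₃ · cos²(50°) = 8.637 · 0.4132 = 3.568 W/m².
I₅ = I₄ · cos²(22°) = 3.568 · 0.8597 = 3.068 W/m².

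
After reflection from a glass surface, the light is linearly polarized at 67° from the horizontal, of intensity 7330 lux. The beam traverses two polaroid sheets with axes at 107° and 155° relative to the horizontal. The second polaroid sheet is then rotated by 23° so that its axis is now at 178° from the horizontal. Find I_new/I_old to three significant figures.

Before rotation:
I₁ = I₀ cos²(107° − 67°) = I₀ cos²(40°) = 0.5868 I₀.
I₂ = I₁ cos²(155° − 107°) = 0.5868 I₀ · cos²(48°) = 0.2627 I₀.
After rotation:
I₁ = I₀ cos²(107° − 67°) = I₀ cos²(40°) = 0.5868 I₀.
I₂ = I₁ cos²(178° − 107°) = 0.5868 I₀ · cos²(71°) = 0.0622 I₀.
Ratio = 0.0622 / 0.2627 = 0.2367.

I_new/I_old ≈ 0.237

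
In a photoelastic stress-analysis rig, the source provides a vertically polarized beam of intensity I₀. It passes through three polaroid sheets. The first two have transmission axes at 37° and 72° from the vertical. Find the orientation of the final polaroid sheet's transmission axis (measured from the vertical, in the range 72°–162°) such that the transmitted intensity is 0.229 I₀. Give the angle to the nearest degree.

By Malus's law, I₁ = I₀ cos²(37° − 0°) = I₀ cos²(37°) = 0.6378 I₀.
I₂ = I₁ cos²(72° − 37°) = 0.6378 I₀ · cos²(35°) = 0.428 I₀.
Need I₃/I₀ = 0.229, so cos²(θ − 72°) = 0.229 / 0.428 = 0.5351.
θ − 72° = arccos(√0.5351) = 43.0°, giving θ ≈ 72 + 43.0 = 115.0°.

θ ≈ 115°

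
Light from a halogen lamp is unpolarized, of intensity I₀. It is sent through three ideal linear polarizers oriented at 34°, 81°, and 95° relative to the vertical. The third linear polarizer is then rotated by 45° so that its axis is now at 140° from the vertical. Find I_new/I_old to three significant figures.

Before rotation:
Unpolarized light through the first polarizer → I₁ = ½ I₀, now polarized at 34°.
I₂ = I₁ cos²(81° − 34°) = 0.5 I₀ · cos²(47°) = 0.2326 I₀.
I₃ = I₂ cos²(95° − 81°) = 0.2326 I₀ · cos²(14°) = 0.2189 I₀.
After rotation:
Unpolarized light through the first polarizer → I₁ = ½ I₀, now polarized at 34°.
I₂ = I₁ cos²(81° − 34°) = 0.5 I₀ · cos²(47°) = 0.2326 I₀.
I₃ = I₂ cos²(140° − 81°) = 0.2326 I₀ · cos²(59°) = 0.06169 I₀.
Ratio = 0.06169 / 0.2189 = 0.2818.

I_new/I_old ≈ 0.282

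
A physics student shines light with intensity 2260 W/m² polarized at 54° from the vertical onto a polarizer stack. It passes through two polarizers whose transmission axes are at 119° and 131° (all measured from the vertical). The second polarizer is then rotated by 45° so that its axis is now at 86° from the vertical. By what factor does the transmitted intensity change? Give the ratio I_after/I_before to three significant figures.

I_new/I_old ≈ 0.735

Before rotation:
I₁ = I₀ cos²(119° − 54°) = I₀ cos²(65°) = 0.1786 I₀.
I₂ = I₁ cos²(131° − 119°) = 0.1786 I₀ · cos²(12°) = 0.1709 I₀.
After rotation:
I₁ = I₀ cos²(119° − 54°) = I₀ cos²(65°) = 0.1786 I₀.
I₂ = I₁ cos²(86° − 119°) = 0.1786 I₀ · cos²(33°) = 0.1256 I₀.
Ratio = 0.1256 / 0.1709 = 0.7351.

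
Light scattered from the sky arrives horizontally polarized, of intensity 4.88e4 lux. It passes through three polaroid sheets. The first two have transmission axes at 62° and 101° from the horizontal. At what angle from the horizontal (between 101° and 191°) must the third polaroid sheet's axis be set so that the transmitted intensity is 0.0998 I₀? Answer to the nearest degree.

I₁ = I₀ cos²(62° − 0°) = I₀ cos²(62°) = 0.2204 I₀.
I₂ = I₁ cos²(101° − 62°) = 0.2204 I₀ · cos²(39°) = 0.1331 I₀.
Need I₃/I₀ = 0.0998, so cos²(θ − 101°) = 0.0998 / 0.1331 = 0.7497.
θ − 101° = arccos(√0.7497) = 30.0°, giving θ ≈ 101 + 30.0 = 131.0°.

θ ≈ 131°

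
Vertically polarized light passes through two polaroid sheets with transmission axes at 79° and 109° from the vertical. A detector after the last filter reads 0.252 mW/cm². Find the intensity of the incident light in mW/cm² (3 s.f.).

I₀ ≈ 9.23 mW/cm²

By Malus's law, I₁ = I₀ cos²(79° − 0°) = I₀ cos²(79°) = 0.03641 I₀.
I₂ = I₁ cos²(109° − 79°) = 0.03641 I₀ · cos²(30°) = 0.02731 I₀.
So 0.252 mW/cm² = 0.02731 I₀, giving I₀ = 0.252/0.02731 = 9.229 mW/cm².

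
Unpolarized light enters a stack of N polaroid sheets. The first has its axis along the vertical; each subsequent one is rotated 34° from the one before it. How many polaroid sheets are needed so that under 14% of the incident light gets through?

First polarizer halves the unpolarized light: factor 1/2.
Each further stage multiplies by cos²(34°) = 0.6873.
After N polarizers: T = 0.5·0.6873^(N−1). Require T < 0.14 ⇒ N−1 > ln(0.14/0.5)/ln(0.6873) = 3.39, so N−1 ≥ 4 and N = 5.
Check: N=5 gives T = 0.1116 < 0.14; N=4 gives T = 0.1623.

N = 5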